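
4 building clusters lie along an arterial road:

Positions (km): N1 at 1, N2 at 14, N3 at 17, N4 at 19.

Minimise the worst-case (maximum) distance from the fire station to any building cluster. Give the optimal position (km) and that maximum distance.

location 10, max distance 9

The 1-center on a line is the midpoint of the two extreme points: leftmost at 1, rightmost at 19.
Optimal location = (1 + 19)/2 = 10; maximum distance = (19 − 1)/2 = 9.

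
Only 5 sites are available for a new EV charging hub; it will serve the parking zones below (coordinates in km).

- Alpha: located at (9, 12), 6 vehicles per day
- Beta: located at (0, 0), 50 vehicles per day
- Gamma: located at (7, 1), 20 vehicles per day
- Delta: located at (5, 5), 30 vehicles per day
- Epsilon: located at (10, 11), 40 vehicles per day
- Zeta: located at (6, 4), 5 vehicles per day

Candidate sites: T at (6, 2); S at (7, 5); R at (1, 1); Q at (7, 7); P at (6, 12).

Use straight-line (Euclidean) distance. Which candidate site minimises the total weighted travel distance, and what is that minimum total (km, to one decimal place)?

Total weighted distance at each candidate:
  T (6, 2): total = 906.0
  S (7, 5): total = 889.2
  R (1, 1): total = 1009.3
  Q (7, 7): total = 947.9
  P (6, 12): total = 1326.8
Minimum is at S with total 889.2 km.

S, total 889.2 km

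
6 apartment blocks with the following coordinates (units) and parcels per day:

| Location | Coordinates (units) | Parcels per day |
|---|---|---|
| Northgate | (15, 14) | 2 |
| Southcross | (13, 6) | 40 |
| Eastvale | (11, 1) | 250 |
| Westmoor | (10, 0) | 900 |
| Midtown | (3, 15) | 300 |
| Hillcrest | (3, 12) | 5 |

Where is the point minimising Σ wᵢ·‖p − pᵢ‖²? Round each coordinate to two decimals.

The minimiser of Σwᵢ‖p−pᵢ‖² is the weighted centroid p* = (Σwᵢpᵢ)/(Σwᵢ).
Σwᵢ = 1497.
Σwᵢxᵢ = 2·15 + 40·13 + 250·11 + 900·10 + 300·3 + 5·3 = 13215.
Σwᵢyᵢ = 2·14 + 40·6 + 250·1 + 900·0 + 300·15 + 5·12 = 5078.
x* = 13215/1497 = 8.83, y* = 5078/1497 = 3.39.

(8.83, 3.39)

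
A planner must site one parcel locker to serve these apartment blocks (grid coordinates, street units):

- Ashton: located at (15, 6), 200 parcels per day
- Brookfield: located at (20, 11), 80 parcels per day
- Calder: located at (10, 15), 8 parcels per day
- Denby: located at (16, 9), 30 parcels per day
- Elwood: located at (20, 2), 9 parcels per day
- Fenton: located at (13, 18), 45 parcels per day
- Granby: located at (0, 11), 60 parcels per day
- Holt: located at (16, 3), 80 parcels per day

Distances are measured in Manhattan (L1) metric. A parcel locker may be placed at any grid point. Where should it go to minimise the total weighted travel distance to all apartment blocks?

(15, 6)

Manhattan distance separates: Σwᵢ(|x−xᵢ|+|y−yᵢ|) = Σwᵢ|x−xᵢ| + Σwᵢ|y−yᵢ|, so x and y are optimised independently as 1-D weighted medians.
Total weight W = 512; half = 256.
x-coordinate, sorted with cumulative weight:
  x=0 (Granby, w=60) cum 60
  x=10 (Calder, w=8) cum 68
  x=13 (Fenton, w=45) cum 113
  x=15 (Ashton, w=200) cum 313  ← median
  x=16 (Denby, w=30) cum 343
  x=16 (Holt, w=80) cum 423
  x=20 (Brookfield, w=80) cum 503
  x=20 (Elwood, w=9) cum 512
⇒ x* = 15
y-coordinate, sorted with cumulative weight:
  y=2 (Elwood, w=9) cum 9
  y=3 (Holt, w=80) cum 89
  y=6 (Ashton, w=200) cum 289  ← median
  y=9 (Denby, w=30) cum 319
  y=11 (Brookfield, w=80) cum 399
  y=11 (Granby, w=60) cum 459
  y=15 (Calder, w=8) cum 467
  y=18 (Fenton, w=45) cum 512
⇒ y* = 6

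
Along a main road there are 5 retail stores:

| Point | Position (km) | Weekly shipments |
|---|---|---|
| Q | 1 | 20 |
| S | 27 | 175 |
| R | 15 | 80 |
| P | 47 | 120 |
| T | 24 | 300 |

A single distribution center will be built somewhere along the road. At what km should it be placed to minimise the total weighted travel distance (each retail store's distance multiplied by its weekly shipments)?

x = 24

For a sum of weighted absolute distances on a line, the optimum is the weighted median (not the mean). Total weight W = 695; half-weight = 347.5.
Sort by position and accumulate weight:
  km 1 (Q, w=20) → cum 20
  km 15 (R, w=80) → cum 100
  km 24 (T, w=300) → cum 400  ≥ 347.5 → median here
  km 27 (S, w=175) → cum 575
  km 47 (P, w=120) → cum 695
Optimal location: km 24.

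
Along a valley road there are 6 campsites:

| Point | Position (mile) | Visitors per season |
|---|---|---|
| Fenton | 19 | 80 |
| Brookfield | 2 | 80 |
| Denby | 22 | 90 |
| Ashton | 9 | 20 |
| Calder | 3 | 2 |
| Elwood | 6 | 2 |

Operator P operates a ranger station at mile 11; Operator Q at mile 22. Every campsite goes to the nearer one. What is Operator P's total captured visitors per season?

The indifferent point is the midpoint (11+22)/2 = 16.5; campsites left of it (closer to Operator P at 11) go to Operator P, those right go to Operator Q.
  Brookfield at 2 (w=80) → Operator P
  Calder at 3 (w=2) → Operator P
  Elwood at 6 (w=2) → Operator P
  Ashton at 9 (w=20) → Operator P
  Fenton at 19 (w=80) → Operator Q
  Denby at 22 (w=90) → Operator Q
Operator P captures 104; Operator Q captures 170.

104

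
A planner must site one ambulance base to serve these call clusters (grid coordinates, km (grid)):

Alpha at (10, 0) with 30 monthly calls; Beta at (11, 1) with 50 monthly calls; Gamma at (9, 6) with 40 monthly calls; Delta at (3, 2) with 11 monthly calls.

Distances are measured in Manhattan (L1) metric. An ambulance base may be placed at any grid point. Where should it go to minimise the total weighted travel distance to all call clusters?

Manhattan distance separates: Σwᵢ(|x−xᵢ|+|y−yᵢ|) = Σwᵢ|x−xᵢ| + Σwᵢ|y−yᵢ|, so x and y are optimised independently as 1-D weighted medians.
Total weight W = 131; half = 65.5.
x-coordinate, sorted with cumulative weight:
  x=3 (Delta, w=11) cum 11
  x=9 (Gamma, w=40) cum 51
  x=10 (Alpha, w=30) cum 81  ← median
  x=11 (Beta, w=50) cum 131
⇒ x* = 10
y-coordinate, sorted with cumulative weight:
  y=0 (Alpha, w=30) cum 30
  y=1 (Beta, w=50) cum 80  ← median
  y=2 (Delta, w=11) cum 91
  y=6 (Gamma, w=40) cum 131
⇒ y* = 1

(10, 1)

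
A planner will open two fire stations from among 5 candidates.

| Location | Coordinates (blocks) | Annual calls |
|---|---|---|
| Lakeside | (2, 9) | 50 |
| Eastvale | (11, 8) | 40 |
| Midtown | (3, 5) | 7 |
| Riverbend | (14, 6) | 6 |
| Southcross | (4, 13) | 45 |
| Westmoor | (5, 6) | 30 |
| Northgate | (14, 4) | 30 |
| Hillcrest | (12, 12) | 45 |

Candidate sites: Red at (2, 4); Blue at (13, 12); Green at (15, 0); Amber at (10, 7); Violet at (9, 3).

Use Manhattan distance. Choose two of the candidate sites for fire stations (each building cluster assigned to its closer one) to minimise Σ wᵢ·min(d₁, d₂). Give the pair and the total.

{Red, Blue}, total 1461

Evaluate every pair (each demand assigned to the nearer of the two):
  {Red, Blue}: total = 1461
  {Red, Amber}: total = 1544
  {Blue, Amber}: total = 1558
  {Green, Amber}: total = 1858
  {Blue, Violet}: total = 1873
  {Amber, Violet}: total = 1881
  {Red, Violet}: total = 1957
  {Blue, Green}: total = 2166
  {Red, Green}: total = 2256
  {Green, Violet}: total = 2603
Best pair: {Red, Blue} with total 1461.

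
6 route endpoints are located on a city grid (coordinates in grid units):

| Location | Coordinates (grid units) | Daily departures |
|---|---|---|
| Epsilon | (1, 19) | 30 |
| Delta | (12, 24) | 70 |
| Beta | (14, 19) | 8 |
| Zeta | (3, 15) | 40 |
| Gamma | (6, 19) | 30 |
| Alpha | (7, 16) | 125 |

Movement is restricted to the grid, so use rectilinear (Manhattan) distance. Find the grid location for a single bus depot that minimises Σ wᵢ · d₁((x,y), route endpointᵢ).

(7, 16)

Manhattan distance separates: Σwᵢ(|x−xᵢ|+|y−yᵢ|) = Σwᵢ|x−xᵢ| + Σwᵢ|y−yᵢ|, so x and y are optimised independently as 1-D weighted medians.
Total weight W = 303; half = 151.5.
x-coordinate, sorted with cumulative weight:
  x=1 (Epsilon, w=30) cum 30
  x=3 (Zeta, w=40) cum 70
  x=6 (Gamma, w=30) cum 100
  x=7 (Alpha, w=125) cum 225  ← median
  x=12 (Delta, w=70) cum 295
  x=14 (Beta, w=8) cum 303
⇒ x* = 7
y-coordinate, sorted with cumulative weight:
  y=15 (Zeta, w=40) cum 40
  y=16 (Alpha, w=125) cum 165  ← median
  y=19 (Epsilon, w=30) cum 195
  y=19 (Beta, w=8) cum 203
  y=19 (Gamma, w=30) cum 233
  y=24 (Delta, w=70) cum 303
⇒ y* = 16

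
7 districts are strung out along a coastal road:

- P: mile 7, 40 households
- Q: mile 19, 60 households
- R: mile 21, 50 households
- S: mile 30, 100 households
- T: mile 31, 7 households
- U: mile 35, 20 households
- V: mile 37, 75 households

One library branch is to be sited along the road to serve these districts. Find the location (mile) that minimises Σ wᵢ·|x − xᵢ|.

For a sum of weighted absolute distances on a line, the optimum is the weighted median (not the mean). Total weight W = 352; half-weight = 176.
Sort by position and accumulate weight:
  mile 7 (P, w=40) → cum 40
  mile 19 (Q, w=60) → cum 100
  mile 21 (R, w=50) → cum 150
  mile 30 (S, w=100) → cum 250  ≥ 176 → median here
  mile 31 (T, w=7) → cum 257
  mile 35 (U, w=20) → cum 277
  mile 37 (V, w=75) → cum 352
Optimal location: mile 30.

x = 30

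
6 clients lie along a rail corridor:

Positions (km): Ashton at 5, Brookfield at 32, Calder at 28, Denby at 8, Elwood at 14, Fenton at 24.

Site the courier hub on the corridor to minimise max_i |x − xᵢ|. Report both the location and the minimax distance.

location 18.5, max distance 13.5

The 1-center on a line is the midpoint of the two extreme points: leftmost at 5, rightmost at 32.
Optimal location = (5 + 32)/2 = 18.5; maximum distance = (32 − 5)/2 = 13.5.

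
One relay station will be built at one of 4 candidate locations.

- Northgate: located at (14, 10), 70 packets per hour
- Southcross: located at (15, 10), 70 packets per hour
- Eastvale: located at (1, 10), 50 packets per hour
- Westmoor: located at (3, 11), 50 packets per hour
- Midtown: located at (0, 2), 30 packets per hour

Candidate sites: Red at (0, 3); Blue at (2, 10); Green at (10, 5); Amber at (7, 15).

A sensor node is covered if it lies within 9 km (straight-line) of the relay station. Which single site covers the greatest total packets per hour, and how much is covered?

Coverage radius r = 9 km; a point is covered iff (Δx)²+(Δy)² ≤ 9² = 81.
  Red (0, 3): covers {Eastvale, Westmoor, Midtown} → 130
  Blue (2, 10): covers {Eastvale, Westmoor, Midtown} → 130
  Green (10, 5): covers {Northgate, Southcross} → 140
  Amber (7, 15): covers {Northgate, Eastvale, Westmoor} → 170
Maximum coverage at Amber: 170 packets per hour.

Amber, covering 170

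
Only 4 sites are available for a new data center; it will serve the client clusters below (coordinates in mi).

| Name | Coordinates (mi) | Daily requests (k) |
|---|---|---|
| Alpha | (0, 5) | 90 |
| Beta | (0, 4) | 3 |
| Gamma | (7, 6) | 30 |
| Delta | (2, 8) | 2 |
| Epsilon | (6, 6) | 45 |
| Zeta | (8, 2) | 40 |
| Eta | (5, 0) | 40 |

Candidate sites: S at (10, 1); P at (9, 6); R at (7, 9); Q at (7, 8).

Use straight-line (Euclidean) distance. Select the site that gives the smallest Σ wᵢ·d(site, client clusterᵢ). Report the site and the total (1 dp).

Total weighted distance at each candidate:
  S (10, 1): total = 1778.4
  P (9, 6): total = 1505.6
  R (7, 9): total = 1645.5
  Q (7, 8): total = 1453.4
Minimum is at Q with total 1453.4 mi.

Q, total 1453.4 mi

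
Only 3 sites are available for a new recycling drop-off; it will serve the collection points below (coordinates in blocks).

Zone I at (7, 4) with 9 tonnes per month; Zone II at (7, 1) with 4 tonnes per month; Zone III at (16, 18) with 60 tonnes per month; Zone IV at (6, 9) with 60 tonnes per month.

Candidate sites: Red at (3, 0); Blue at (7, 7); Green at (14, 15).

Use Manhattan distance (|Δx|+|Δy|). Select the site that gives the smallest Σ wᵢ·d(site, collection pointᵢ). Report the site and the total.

Green, total 1386 blocks

Total weighted distance at each candidate:
  Red (3, 0): total = 2672
  Blue (7, 7): total = 1431
  Green (14, 15): total = 1386
Minimum is at Green with total 1386 blocks.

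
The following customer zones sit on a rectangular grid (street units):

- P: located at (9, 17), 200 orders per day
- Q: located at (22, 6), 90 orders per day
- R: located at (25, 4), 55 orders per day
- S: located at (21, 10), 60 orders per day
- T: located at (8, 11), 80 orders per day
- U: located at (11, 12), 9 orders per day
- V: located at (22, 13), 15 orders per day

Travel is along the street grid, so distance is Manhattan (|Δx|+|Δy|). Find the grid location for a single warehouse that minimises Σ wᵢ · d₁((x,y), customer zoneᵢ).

(9, 11)

Manhattan distance separates: Σwᵢ(|x−xᵢ|+|y−yᵢ|) = Σwᵢ|x−xᵢ| + Σwᵢ|y−yᵢ|, so x and y are optimised independently as 1-D weighted medians.
Total weight W = 509; half = 254.5.
x-coordinate, sorted with cumulative weight:
  x=8 (T, w=80) cum 80
  x=9 (P, w=200) cum 280  ← median
  x=11 (U, w=9) cum 289
  x=21 (S, w=60) cum 349
  x=22 (Q, w=90) cum 439
  x=22 (V, w=15) cum 454
  x=25 (R, w=55) cum 509
⇒ x* = 9
y-coordinate, sorted with cumulative weight:
  y=4 (R, w=55) cum 55
  y=6 (Q, w=90) cum 145
  y=10 (S, w=60) cum 205
  y=11 (T, w=80) cum 285  ← median
  y=12 (U, w=9) cum 294
  y=13 (V, w=15) cum 309
  y=17 (P, w=200) cum 509
⇒ y* = 11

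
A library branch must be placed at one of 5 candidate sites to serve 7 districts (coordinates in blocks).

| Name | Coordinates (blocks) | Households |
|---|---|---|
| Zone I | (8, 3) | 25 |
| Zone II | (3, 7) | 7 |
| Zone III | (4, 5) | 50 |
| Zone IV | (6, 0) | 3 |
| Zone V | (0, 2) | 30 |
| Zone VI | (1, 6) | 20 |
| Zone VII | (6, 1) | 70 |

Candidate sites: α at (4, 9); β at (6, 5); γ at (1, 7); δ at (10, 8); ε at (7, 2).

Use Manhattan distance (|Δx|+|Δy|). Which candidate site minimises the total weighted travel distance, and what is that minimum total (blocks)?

Total weighted distance at each candidate:
  α (4, 9): total = 1654
  β (6, 5): total = 920
  γ (1, 7): total = 1545
  δ (10, 8): total = 2187
  ε (7, 2): total = 972
Minimum is at β with total 920 blocks.

β, total 920 blocks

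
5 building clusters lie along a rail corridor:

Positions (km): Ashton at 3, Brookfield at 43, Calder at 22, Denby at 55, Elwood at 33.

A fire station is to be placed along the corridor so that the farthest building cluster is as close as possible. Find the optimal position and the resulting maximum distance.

The 1-center on a line is the midpoint of the two extreme points: leftmost at 3, rightmost at 55.
Optimal location = (3 + 55)/2 = 29; maximum distance = (55 − 3)/2 = 26.

location 29, max distance 26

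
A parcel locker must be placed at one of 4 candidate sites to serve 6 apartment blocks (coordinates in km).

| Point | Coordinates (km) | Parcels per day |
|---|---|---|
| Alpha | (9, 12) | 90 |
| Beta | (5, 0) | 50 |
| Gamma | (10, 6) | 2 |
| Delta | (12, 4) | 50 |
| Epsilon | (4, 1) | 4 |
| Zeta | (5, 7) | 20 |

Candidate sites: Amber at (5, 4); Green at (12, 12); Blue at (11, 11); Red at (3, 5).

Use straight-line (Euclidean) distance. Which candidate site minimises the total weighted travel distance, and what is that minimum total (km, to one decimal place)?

Blue, total 1384.5 km

Total weighted distance at each candidate:
  Amber (5, 4): total = 1438.4
  Green (12, 12): total = 1603.7
  Blue (11, 11): total = 1384.5
  Red (3, 5): total = 1639.0
Minimum is at Blue with total 1384.5 km.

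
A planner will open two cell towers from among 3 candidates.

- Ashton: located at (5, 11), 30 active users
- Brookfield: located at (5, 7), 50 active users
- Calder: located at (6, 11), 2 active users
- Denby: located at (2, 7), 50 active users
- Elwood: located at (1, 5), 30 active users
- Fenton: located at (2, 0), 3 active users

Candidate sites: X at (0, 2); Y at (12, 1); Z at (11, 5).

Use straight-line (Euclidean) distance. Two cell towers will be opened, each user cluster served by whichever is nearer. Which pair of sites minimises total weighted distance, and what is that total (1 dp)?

{X, Z}, total 959.0

Evaluate every pair (each demand assigned to the nearer of the two):
  {X, Z}: total = 959.0
  {X, Y}: total = 1056.7
  {Y, Z}: total = 1377.5
Best pair: {X, Z} with total 959.0.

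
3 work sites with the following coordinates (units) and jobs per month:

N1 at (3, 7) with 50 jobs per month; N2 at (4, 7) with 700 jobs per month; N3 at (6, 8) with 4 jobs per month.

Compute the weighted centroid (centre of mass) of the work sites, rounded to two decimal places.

(3.94, 7.01)

The minimiser of Σwᵢ‖p−pᵢ‖² is the weighted centroid p* = (Σwᵢpᵢ)/(Σwᵢ).
Σwᵢ = 754.
Σwᵢxᵢ = 50·3 + 700·4 + 4·6 = 2974.
Σwᵢyᵢ = 50·7 + 700·7 + 4·8 = 5282.
x* = 2974/754 = 3.94, y* = 5282/754 = 7.01.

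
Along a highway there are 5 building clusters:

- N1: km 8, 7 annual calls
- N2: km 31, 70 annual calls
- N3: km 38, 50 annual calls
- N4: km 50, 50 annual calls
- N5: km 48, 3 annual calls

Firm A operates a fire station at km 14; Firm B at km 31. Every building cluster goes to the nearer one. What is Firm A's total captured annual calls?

7

The indifferent point is the midpoint (14+31)/2 = 22.5; building clusters left of it (closer to Firm A at 14) go to Firm A, those right go to Firm B.
  N1 at 8 (w=7) → Firm A
  N2 at 31 (w=70) → Firm B
  N3 at 38 (w=50) → Firm B
  N5 at 48 (w=3) → Firm B
  N4 at 50 (w=50) → Firm B
Firm A captures 7; Firm B captures 173.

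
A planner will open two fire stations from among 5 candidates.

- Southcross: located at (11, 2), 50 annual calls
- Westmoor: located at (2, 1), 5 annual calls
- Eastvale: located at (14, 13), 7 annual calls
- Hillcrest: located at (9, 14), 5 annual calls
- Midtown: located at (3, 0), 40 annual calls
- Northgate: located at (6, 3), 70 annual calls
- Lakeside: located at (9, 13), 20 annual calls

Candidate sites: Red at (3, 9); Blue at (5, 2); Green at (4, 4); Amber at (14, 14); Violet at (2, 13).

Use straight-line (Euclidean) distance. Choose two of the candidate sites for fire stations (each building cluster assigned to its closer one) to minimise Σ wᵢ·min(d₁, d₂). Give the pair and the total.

Evaluate every pair (each demand assigned to the nearer of the two):
  {Blue, Amber}: total = 661.9
  {Blue, Violet}: total = 787.3
  {Red, Blue}: total = 793.1
  {Green, Amber}: total = 837.5
  {Blue, Green}: total = 883.9
  {Green, Violet}: total = 962.8
  {Red, Green}: total = 968.7
  {Red, Amber}: total = 1535.4
  {Red, Violet}: total = 1658.7
  {Amber, Violet}: total = 2087.9
Best pair: {Blue, Amber} with total 661.9.

{Blue, Amber}, total 661.9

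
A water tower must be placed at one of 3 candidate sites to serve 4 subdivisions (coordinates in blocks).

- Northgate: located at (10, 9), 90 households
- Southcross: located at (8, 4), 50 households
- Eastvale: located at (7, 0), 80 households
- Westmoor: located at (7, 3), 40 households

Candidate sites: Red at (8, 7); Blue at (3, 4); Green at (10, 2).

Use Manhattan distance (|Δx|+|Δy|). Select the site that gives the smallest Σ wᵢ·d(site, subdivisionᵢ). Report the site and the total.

Red, total 1350 blocks

Total weighted distance at each candidate:
  Red (8, 7): total = 1350
  Blue (3, 4): total = 2170
  Green (10, 2): total = 1390
Minimum is at Red with total 1350 blocks.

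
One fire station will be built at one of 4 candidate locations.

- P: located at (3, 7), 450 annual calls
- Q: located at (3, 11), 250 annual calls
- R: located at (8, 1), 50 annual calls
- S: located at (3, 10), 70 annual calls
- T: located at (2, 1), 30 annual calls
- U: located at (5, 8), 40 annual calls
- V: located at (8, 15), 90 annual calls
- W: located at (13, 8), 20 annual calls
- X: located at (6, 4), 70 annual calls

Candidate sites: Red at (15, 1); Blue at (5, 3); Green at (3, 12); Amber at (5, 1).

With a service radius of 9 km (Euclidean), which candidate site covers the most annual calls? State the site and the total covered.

Coverage radius r = 9 km; a point is covered iff (Δx)²+(Δy)² ≤ 9² = 81.
  Red (15, 1): covers {R, W} → 70
  Blue (5, 3): covers {P, Q, R, S, T, U, X} → 960
  Green (3, 12): covers {P, Q, S, U, V, X} → 970
  Amber (5, 1): covers {P, R, T, U, X} → 640
Maximum coverage at Green: 970 annual calls.

Green, covering 970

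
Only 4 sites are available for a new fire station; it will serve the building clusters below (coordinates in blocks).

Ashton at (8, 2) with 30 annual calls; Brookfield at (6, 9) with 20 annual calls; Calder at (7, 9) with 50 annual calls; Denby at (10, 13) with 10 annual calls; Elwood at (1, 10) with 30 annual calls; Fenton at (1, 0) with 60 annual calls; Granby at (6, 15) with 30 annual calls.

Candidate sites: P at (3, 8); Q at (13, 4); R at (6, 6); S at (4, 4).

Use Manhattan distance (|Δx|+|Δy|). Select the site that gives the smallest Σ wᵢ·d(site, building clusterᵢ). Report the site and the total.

Total weighted distance at each candidate:
  P (3, 8): total = 1800
  Q (13, 4): total = 3160
  R (6, 6): total = 1750
  S (4, 4): total = 1950
Minimum is at R with total 1750 blocks.

R, total 1750 blocks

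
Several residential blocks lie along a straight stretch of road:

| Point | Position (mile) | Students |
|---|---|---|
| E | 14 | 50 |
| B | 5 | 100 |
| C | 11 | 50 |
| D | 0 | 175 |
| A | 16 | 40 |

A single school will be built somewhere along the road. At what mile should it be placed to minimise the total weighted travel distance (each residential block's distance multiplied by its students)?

x = 5

For a sum of weighted absolute distances on a line, the optimum is the weighted median (not the mean). Total weight W = 415; half-weight = 207.5.
Sort by position and accumulate weight:
  mile 0 (D, w=175) → cum 175
  mile 5 (B, w=100) → cum 275  ≥ 207.5 → median here
  mile 11 (C, w=50) → cum 325
  mile 14 (E, w=50) → cum 375
  mile 16 (A, w=40) → cum 415
Optimal location: mile 5.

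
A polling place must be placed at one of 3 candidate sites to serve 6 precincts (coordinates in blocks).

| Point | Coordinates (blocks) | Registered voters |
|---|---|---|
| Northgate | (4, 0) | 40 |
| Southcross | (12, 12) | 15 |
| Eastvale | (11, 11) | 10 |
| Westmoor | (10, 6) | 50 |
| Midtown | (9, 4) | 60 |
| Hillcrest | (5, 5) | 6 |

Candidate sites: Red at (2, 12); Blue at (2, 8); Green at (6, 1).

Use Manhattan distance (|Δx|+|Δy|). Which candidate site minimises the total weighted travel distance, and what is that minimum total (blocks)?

Total weighted distance at each candidate:
  Red (2, 12): total = 2470
  Blue (2, 8): total = 1926
  Green (6, 1): total = 1365
Minimum is at Green with total 1365 blocks.

Green, total 1365 blocks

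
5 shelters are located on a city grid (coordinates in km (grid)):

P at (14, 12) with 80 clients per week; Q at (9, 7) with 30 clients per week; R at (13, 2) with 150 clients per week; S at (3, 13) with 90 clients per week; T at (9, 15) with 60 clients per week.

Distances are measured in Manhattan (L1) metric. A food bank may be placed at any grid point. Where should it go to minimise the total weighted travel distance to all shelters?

Manhattan distance separates: Σwᵢ(|x−xᵢ|+|y−yᵢ|) = Σwᵢ|x−xᵢ| + Σwᵢ|y−yᵢ|, so x and y are optimised independently as 1-D weighted medians.
Total weight W = 410; half = 205.
x-coordinate, sorted with cumulative weight:
  x=3 (S, w=90) cum 90
  x=9 (Q, w=30) cum 120
  x=9 (T, w=60) cum 180
  x=13 (R, w=150) cum 330  ← median
  x=14 (P, w=80) cum 410
⇒ x* = 13
y-coordinate, sorted with cumulative weight:
  y=2 (R, w=150) cum 150
  y=7 (Q, w=30) cum 180
  y=12 (P, w=80) cum 260  ← median
  y=13 (S, w=90) cum 350
  y=15 (T, w=60) cum 410
⇒ y* = 12

(13, 12)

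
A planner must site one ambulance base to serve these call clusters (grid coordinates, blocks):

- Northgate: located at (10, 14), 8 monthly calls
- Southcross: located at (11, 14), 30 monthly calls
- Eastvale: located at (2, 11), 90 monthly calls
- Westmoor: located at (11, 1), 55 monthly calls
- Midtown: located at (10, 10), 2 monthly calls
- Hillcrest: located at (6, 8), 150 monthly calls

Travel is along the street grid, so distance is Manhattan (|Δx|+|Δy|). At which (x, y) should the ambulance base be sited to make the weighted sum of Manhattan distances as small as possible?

Manhattan distance separates: Σwᵢ(|x−xᵢ|+|y−yᵢ|) = Σwᵢ|x−xᵢ| + Σwᵢ|y−yᵢ|, so x and y are optimised independently as 1-D weighted medians.
Total weight W = 335; half = 167.5.
x-coordinate, sorted with cumulative weight:
  x=2 (Eastvale, w=90) cum 90
  x=6 (Hillcrest, w=150) cum 240  ← median
  x=10 (Northgate, w=8) cum 248
  x=10 (Midtown, w=2) cum 250
  x=11 (Southcross, w=30) cum 280
  x=11 (Westmoor, w=55) cum 335
⇒ x* = 6
y-coordinate, sorted with cumulative weight:
  y=1 (Westmoor, w=55) cum 55
  y=8 (Hillcrest, w=150) cum 205  ← median
  y=10 (Midtown, w=2) cum 207
  y=11 (Eastvale, w=90) cum 297
  y=14 (Northgate, w=8) cum 305
  y=14 (Southcross, w=30) cum 335
⇒ y* = 8

(6, 8)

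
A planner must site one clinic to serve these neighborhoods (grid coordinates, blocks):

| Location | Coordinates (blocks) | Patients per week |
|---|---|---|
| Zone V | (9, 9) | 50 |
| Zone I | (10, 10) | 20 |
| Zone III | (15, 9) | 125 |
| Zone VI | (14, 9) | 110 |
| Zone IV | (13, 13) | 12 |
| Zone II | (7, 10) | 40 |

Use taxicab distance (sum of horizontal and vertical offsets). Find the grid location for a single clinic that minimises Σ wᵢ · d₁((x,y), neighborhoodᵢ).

(14, 9)

Manhattan distance separates: Σwᵢ(|x−xᵢ|+|y−yᵢ|) = Σwᵢ|x−xᵢ| + Σwᵢ|y−yᵢ|, so x and y are optimised independently as 1-D weighted medians.
Total weight W = 357; half = 178.5.
x-coordinate, sorted with cumulative weight:
  x=7 (Zone II, w=40) cum 40
  x=9 (Zone V, w=50) cum 90
  x=10 (Zone I, w=20) cum 110
  x=13 (Zone IV, w=12) cum 122
  x=14 (Zone VI, w=110) cum 232  ← median
  x=15 (Zone III, w=125) cum 357
⇒ x* = 14
y-coordinate, sorted with cumulative weight:
  y=9 (Zone V, w=50) cum 50
  y=9 (Zone III, w=125) cum 175
  y=9 (Zone VI, w=110) cum 285  ← median
  y=10 (Zone I, w=20) cum 305
  y=10 (Zone II, w=40) cum 345
  y=13 (Zone IV, w=12) cum 357
⇒ y* = 9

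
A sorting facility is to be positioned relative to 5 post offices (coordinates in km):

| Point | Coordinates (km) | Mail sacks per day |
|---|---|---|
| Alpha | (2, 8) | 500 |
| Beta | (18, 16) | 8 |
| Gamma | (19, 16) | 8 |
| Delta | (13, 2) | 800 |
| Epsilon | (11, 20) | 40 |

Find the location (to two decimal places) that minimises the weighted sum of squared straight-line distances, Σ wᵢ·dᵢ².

(8.95, 4.91)

The minimiser of Σwᵢ‖p−pᵢ‖² is the weighted centroid p* = (Σwᵢpᵢ)/(Σwᵢ).
Σwᵢ = 1356.
Σwᵢxᵢ = 500·2 + 8·18 + 8·19 + 800·13 + 40·11 = 12136.
Σwᵢyᵢ = 500·8 + 8·16 + 8·16 + 800·2 + 40·20 = 6656.
x* = 12136/1356 = 8.95, y* = 6656/1356 = 4.91.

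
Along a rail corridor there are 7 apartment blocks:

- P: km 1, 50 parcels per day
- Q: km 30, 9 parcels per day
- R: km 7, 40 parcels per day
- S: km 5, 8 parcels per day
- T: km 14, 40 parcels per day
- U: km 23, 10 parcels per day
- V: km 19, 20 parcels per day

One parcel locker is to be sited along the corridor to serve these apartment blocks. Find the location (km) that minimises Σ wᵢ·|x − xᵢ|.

x = 7

For a sum of weighted absolute distances on a line, the optimum is the weighted median (not the mean). Total weight W = 177; half-weight = 88.5.
Sort by position and accumulate weight:
  km 1 (P, w=50) → cum 50
  km 5 (S, w=8) → cum 58
  km 7 (R, w=40) → cum 98  ≥ 88.5 → median here
  km 14 (T, w=40) → cum 138
  km 19 (V, w=20) → cum 158
  km 23 (U, w=10) → cum 168
  km 30 (Q, w=9) → cum 177
Optimal location: km 7.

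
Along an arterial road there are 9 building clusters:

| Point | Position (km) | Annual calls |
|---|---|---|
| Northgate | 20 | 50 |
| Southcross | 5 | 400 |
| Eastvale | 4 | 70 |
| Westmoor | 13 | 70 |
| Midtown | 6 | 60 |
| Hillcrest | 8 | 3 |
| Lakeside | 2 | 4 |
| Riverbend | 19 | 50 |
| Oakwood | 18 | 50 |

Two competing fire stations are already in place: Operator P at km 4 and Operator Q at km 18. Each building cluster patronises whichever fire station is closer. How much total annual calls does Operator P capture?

537

The indifferent point is the midpoint (4+18)/2 = 11; building clusters left of it (closer to Operator P at 4) go to Operator P, those right go to Operator Q.
  Lakeside at 2 (w=4) → Operator P
  Eastvale at 4 (w=70) → Operator P
  Southcross at 5 (w=400) → Operator P
  Midtown at 6 (w=60) → Operator P
  Hillcrest at 8 (w=3) → Operator P
  Westmoor at 13 (w=70) → Operator Q
  Oakwood at 18 (w=50) → Operator Q
  Riverbend at 19 (w=50) → Operator Q
  Northgate at 20 (w=50) → Operator Q
Operator P captures 537; Operator Q captures 220.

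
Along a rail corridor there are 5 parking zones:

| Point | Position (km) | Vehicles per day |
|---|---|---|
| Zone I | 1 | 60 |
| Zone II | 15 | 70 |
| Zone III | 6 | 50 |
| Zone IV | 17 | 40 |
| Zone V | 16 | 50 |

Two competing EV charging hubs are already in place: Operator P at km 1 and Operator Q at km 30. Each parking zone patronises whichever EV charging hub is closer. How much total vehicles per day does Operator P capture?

The indifferent point is the midpoint (1+30)/2 = 15.5; parking zones left of it (closer to Operator P at 1) go to Operator P, those right go to Operator Q.
  Zone I at 1 (w=60) → Operator P
  Zone III at 6 (w=50) → Operator P
  Zone II at 15 (w=70) → Operator P
  Zone V at 16 (w=50) → Operator Q
  Zone IV at 17 (w=40) → Operator Q
Operator P captures 180; Operator Q captures 90.

180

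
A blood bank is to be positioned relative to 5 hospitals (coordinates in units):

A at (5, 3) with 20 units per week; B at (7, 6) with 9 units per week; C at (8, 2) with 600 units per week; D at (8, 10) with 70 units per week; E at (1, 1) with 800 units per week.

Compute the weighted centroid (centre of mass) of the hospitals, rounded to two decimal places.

(4.22, 1.88)

The minimiser of Σwᵢ‖p−pᵢ‖² is the weighted centroid p* = (Σwᵢpᵢ)/(Σwᵢ).
Σwᵢ = 1499.
Σwᵢxᵢ = 20·5 + 9·7 + 600·8 + 70·8 + 800·1 = 6323.
Σwᵢyᵢ = 20·3 + 9·6 + 600·2 + 70·10 + 800·1 = 2814.
x* = 6323/1499 = 4.22, y* = 2814/1499 = 1.88.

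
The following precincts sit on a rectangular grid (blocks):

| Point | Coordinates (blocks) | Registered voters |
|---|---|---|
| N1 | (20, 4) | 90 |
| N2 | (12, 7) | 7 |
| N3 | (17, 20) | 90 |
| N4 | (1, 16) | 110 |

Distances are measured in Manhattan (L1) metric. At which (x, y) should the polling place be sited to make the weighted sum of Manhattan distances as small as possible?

Manhattan distance separates: Σwᵢ(|x−xᵢ|+|y−yᵢ|) = Σwᵢ|x−xᵢ| + Σwᵢ|y−yᵢ|, so x and y are optimised independently as 1-D weighted medians.
Total weight W = 297; half = 148.5.
x-coordinate, sorted with cumulative weight:
  x=1 (N4, w=110) cum 110
  x=12 (N2, w=7) cum 117
  x=17 (N3, w=90) cum 207  ← median
  x=20 (N1, w=90) cum 297
⇒ x* = 17
y-coordinate, sorted with cumulative weight:
  y=4 (N1, w=90) cum 90
  y=7 (N2, w=7) cum 97
  y=16 (N4, w=110) cum 207  ← median
  y=20 (N3, w=90) cum 297
⇒ y* = 16

(17, 16)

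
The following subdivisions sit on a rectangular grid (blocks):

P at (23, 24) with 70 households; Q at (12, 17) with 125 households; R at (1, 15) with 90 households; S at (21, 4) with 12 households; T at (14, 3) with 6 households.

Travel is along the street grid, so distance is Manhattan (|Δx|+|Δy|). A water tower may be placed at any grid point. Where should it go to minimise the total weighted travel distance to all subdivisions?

Manhattan distance separates: Σwᵢ(|x−xᵢ|+|y−yᵢ|) = Σwᵢ|x−xᵢ| + Σwᵢ|y−yᵢ|, so x and y are optimised independently as 1-D weighted medians.
Total weight W = 303; half = 151.5.
x-coordinate, sorted with cumulative weight:
  x=1 (R, w=90) cum 90
  x=12 (Q, w=125) cum 215  ← median
  x=14 (T, w=6) cum 221
  x=21 (S, w=12) cum 233
  x=23 (P, w=70) cum 303
⇒ x* = 12
y-coordinate, sorted with cumulative weight:
  y=3 (T, w=6) cum 6
  y=4 (S, w=12) cum 18
  y=15 (R, w=90) cum 108
  y=17 (Q, w=125) cum 233  ← median
  y=24 (P, w=70) cum 303
⇒ y* = 17

(12, 17)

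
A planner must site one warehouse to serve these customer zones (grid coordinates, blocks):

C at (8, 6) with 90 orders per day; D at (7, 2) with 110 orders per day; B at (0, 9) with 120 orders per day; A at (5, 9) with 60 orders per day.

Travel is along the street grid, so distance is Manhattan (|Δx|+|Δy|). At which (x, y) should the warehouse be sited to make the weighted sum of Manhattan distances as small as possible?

(7, 6)

Manhattan distance separates: Σwᵢ(|x−xᵢ|+|y−yᵢ|) = Σwᵢ|x−xᵢ| + Σwᵢ|y−yᵢ|, so x and y are optimised independently as 1-D weighted medians.
Total weight W = 380; half = 190.
x-coordinate, sorted with cumulative weight:
  x=0 (B, w=120) cum 120
  x=5 (A, w=60) cum 180
  x=7 (D, w=110) cum 290  ← median
  x=8 (C, w=90) cum 380
⇒ x* = 7
y-coordinate, sorted with cumulative weight:
  y=2 (D, w=110) cum 110
  y=6 (C, w=90) cum 200  ← median
  y=9 (B, w=120) cum 320
  y=9 (A, w=60) cum 380
⇒ y* = 6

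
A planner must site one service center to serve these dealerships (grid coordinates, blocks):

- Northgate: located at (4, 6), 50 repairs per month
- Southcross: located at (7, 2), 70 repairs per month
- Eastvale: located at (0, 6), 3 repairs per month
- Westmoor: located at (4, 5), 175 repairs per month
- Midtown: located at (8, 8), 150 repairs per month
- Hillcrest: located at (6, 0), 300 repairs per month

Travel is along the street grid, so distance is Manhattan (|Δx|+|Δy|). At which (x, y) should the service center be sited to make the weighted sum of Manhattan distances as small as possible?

(6, 5)

Manhattan distance separates: Σwᵢ(|x−xᵢ|+|y−yᵢ|) = Σwᵢ|x−xᵢ| + Σwᵢ|y−yᵢ|, so x and y are optimised independently as 1-D weighted medians.
Total weight W = 748; half = 374.
x-coordinate, sorted with cumulative weight:
  x=0 (Eastvale, w=3) cum 3
  x=4 (Northgate, w=50) cum 53
  x=4 (Westmoor, w=175) cum 228
  x=6 (Hillcrest, w=300) cum 528  ← median
  x=7 (Southcross, w=70) cum 598
  x=8 (Midtown, w=150) cum 748
⇒ x* = 6
y-coordinate, sorted with cumulative weight:
  y=0 (Hillcrest, w=300) cum 300
  y=2 (Southcross, w=70) cum 370
  y=5 (Westmoor, w=175) cum 545  ← median
  y=6 (Northgate, w=50) cum 595
  y=6 (Eastvale, w=3) cum 598
  y=8 (Midtown, w=150) cum 748
⇒ y* = 5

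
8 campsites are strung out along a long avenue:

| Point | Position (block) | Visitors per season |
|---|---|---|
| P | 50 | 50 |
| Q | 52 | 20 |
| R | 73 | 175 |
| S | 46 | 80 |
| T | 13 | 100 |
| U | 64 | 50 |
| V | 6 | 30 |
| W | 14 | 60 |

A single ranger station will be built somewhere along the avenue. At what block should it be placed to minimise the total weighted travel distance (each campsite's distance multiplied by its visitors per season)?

For a sum of weighted absolute distances on a line, the optimum is the weighted median (not the mean). Total weight W = 565; half-weight = 282.5.
Sort by position and accumulate weight:
  block 6 (V, w=30) → cum 30
  block 13 (T, w=100) → cum 130
  block 14 (W, w=60) → cum 190
  block 46 (S, w=80) → cum 270
  block 50 (P, w=50) → cum 320  ≥ 282.5 → median here
  block 52 (Q, w=20) → cum 340
  block 64 (U, w=50) → cum 390
  block 73 (R, w=175) → cum 565
Optimal location: block 50.

x = 50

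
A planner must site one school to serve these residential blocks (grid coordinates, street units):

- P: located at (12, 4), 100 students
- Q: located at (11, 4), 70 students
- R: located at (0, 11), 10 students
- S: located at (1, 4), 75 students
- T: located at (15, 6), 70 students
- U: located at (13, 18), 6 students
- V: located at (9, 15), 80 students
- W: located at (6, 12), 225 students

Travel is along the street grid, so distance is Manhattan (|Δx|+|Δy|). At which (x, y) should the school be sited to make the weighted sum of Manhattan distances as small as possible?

Manhattan distance separates: Σwᵢ(|x−xᵢ|+|y−yᵢ|) = Σwᵢ|x−xᵢ| + Σwᵢ|y−yᵢ|, so x and y are optimised independently as 1-D weighted medians.
Total weight W = 636; half = 318.
x-coordinate, sorted with cumulative weight:
  x=0 (R, w=10) cum 10
  x=1 (S, w=75) cum 85
  x=6 (W, w=225) cum 310
  x=9 (V, w=80) cum 390  ← median
  x=11 (Q, w=70) cum 460
  x=12 (P, w=100) cum 560
  x=13 (U, w=6) cum 566
  x=15 (T, w=70) cum 636
⇒ x* = 9
y-coordinate, sorted with cumulative weight:
  y=4 (P, w=100) cum 100
  y=4 (Q, w=70) cum 170
  y=4 (S, w=75) cum 245
  y=6 (T, w=70) cum 315
  y=11 (R, w=10) cum 325  ← median
  y=12 (W, w=225) cum 550
  y=15 (V, w=80) cum 630
  y=18 (U, w=6) cum 636
⇒ y* = 11

(9, 11)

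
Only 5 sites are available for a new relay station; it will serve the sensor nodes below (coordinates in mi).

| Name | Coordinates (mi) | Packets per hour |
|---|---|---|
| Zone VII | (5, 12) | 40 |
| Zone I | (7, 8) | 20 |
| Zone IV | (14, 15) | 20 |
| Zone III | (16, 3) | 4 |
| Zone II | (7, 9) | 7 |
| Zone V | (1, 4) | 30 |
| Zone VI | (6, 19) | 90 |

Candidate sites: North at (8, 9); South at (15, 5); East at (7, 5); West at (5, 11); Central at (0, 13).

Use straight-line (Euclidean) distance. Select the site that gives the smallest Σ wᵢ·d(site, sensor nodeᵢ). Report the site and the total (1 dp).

West, total 1350.8 mi

Total weighted distance at each candidate:
  North (8, 9): total = 1590.6
  South (15, 5): total = 2850.7
  East (7, 5): total = 2105.9
  West (5, 11): total = 1350.8
  Central (0, 13): total = 1826.1
Minimum is at West with total 1350.8 mi.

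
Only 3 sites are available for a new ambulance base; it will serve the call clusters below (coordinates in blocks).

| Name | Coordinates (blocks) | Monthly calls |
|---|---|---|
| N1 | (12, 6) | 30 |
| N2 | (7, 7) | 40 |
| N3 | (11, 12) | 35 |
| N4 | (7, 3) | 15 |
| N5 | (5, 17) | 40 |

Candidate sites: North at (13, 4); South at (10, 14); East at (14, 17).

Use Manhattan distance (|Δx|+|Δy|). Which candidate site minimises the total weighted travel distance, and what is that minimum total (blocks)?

South, total 1335 blocks

Total weighted distance at each candidate:
  North (13, 4): total = 1745
  South (10, 14): total = 1335
  East (14, 17): total = 2025
Minimum is at South with total 1335 blocks.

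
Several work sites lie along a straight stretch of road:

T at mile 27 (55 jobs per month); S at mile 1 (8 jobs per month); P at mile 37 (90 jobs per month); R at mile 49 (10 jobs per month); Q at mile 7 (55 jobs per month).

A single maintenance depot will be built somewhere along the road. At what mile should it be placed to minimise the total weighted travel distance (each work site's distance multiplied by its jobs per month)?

For a sum of weighted absolute distances on a line, the optimum is the weighted median (not the mean). Total weight W = 218; half-weight = 109.
Sort by position and accumulate weight:
  mile 1 (S, w=8) → cum 8
  mile 7 (Q, w=55) → cum 63
  mile 27 (T, w=55) → cum 118  ≥ 109 → median here
  mile 37 (P, w=90) → cum 208
  mile 49 (R, w=10) → cum 218
Optimal location: mile 27.

x = 27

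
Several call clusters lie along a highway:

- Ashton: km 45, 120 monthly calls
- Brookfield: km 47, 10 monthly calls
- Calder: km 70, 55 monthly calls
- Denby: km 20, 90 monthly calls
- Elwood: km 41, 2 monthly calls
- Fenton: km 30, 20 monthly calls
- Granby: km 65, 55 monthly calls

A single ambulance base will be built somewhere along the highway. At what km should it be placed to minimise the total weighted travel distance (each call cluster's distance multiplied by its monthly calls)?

For a sum of weighted absolute distances on a line, the optimum is the weighted median (not the mean). Total weight W = 352; half-weight = 176.
Sort by position and accumulate weight:
  km 20 (Denby, w=90) → cum 90
  km 30 (Fenton, w=20) → cum 110
  km 41 (Elwood, w=2) → cum 112
  km 45 (Ashton, w=120) → cum 232  ≥ 176 → median here
  km 47 (Brookfield, w=10) → cum 242
  km 65 (Granby, w=55) → cum 297
  km 70 (Calder, w=55) → cum 352
Optimal location: km 45.

x = 45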